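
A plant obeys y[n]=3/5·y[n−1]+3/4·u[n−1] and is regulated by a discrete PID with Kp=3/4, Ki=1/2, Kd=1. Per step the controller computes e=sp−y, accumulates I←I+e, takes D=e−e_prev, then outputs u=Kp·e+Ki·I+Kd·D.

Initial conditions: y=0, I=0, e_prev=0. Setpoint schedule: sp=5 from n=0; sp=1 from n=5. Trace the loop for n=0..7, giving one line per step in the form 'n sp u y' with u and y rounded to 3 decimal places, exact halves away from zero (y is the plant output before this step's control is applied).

(exact arithmetic carried between steps; '≈' marks a value shown rounded to 6 d.p. or computed from one; I and e_prev carry over from the previous line; the table rounds u and y to 3 d.p., halves away from zero)
n=0: y=0, sp=5, e=sp−y=5; I=5, D=e−e_prev=5; u=3/4·5+1/2·5+1·5=11.25; next y=3/5·0+3/4·11.25=8.4375
n=1: y=8.4375, sp=5, e=sp−y=-3.4375; I=1.5625, D=e−e_prev=-8.4375; u=3/4·(-3.4375)+1/2·1.5625+1·(-8.4375)=-10.234375; next y=3/5·8.4375+3/4·(-10.234375)≈-2.613281
n=2: y≈-2.613281, sp=5, e=sp−y≈7.613281; I≈9.175781, D=e−e_prev≈11.050781; u=3/4·7.613281+1/2·9.175781+1·11.050781≈21.348633; next y=3/5·(-2.613281)+3/4·21.348633≈14.443506
n=3: y≈14.443506, sp=5, e=sp−y≈-9.443506; I≈-0.267725, D=e−e_prev≈-17.056787; u=3/4·(-9.443506)+1/2·(-0.267725)+1·(-17.056787)≈-24.273279; next y=3/5·14.443506+3/4·(-24.273279)≈-9.538856
n=4: y≈-9.538856, sp=5, e=sp−y≈14.538856; I≈14.271131, D=e−e_prev≈23.982361; u=3/4·14.538856+1/2·14.271131+1·23.982361≈42.022069; next y=3/5·(-9.538856)+3/4·42.022069≈25.793238
n=5: y≈25.793238, sp=1, e=sp−y≈-24.793238; I≈-10.522107, D=e−e_prev≈-39.332094; u=3/4·(-24.793238)+1/2·(-10.522107)+1·(-39.332094)≈-63.188076; next y=3/5·25.793238+3/4·(-63.188076)≈-31.915114
n=6: y≈-31.915114, sp=1, e=sp−y≈32.915114; I≈22.393007, D=e−e_prev≈57.708352; u=3/4·32.915114+1/2·22.393007+1·57.708352≈93.591191; next y=3/5·(-31.915114)+3/4·93.591191≈51.044325
n=7: y≈51.044325, sp=1, e=sp−y≈-50.044325; I≈-27.651318, D=e−e_prev≈-82.959439; u=3/4·(-50.044325)+1/2·(-27.651318)+1·(-82.959439)≈-134.318342; next y=3/5·51.044325+3/4·(-134.318342)≈-70.112161

0 5 11.250 0.000
1 5 -10.234 8.438
2 5 21.349 -2.613
3 5 -24.273 14.444
4 5 42.022 -9.539
5 1 -63.188 25.793
6 1 93.591 -31.915
7 1 -134.318 51.044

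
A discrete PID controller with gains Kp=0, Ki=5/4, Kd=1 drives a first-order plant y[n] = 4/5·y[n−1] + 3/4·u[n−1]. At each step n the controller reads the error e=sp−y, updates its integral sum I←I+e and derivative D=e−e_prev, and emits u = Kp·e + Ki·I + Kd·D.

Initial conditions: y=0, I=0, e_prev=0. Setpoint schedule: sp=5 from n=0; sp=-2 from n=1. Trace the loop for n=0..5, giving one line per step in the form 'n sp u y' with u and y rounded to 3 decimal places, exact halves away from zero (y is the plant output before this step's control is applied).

0 5 11.250 0.000
1 -2 -22.234 8.438
2 -2 21.474 -9.926
3 -2 -27.686 8.165
4 -2 28.093 -14.233
5 -2 -32.825 9.683

(exact arithmetic carried between steps; '≈' marks a value shown rounded to 6 d.p. or computed from one; I and e_prev carry over from the previous line; the table rounds u and y to 3 d.p., halves away from zero)
n=0: y=0, sp=5, e=sp−y=5; I=5, D=e−e_prev=5; u=0·5+5/4·5+1·5=11.25; next y=4/5·0+3/4·11.25=8.4375
n=1: y=8.4375, sp=-2, e=sp−y=-10.4375; I=-5.4375, D=e−e_prev=-15.4375; u=0·(-10.4375)+5/4·(-5.4375)+1·(-15.4375)=-22.234375; next y=4/5·8.4375+3/4·(-22.234375)≈-9.925781
n=2: y≈-9.925781, sp=-2, e=sp−y≈7.925781; I≈2.488281, D=e−e_prev≈18.363281; u=0·7.925781+5/4·2.488281+1·18.363281≈21.473633; next y=4/5·(-9.925781)+3/4·21.473633≈8.164600
n=3: y≈8.164600, sp=-2, e=sp−y≈-10.164600; I≈-7.676318, D=e−e_prev≈-18.090381; u=0·(-10.164600)+5/4·(-7.676318)+1·(-18.090381)≈-27.685779; next y=4/5·8.164600+3/4·(-27.685779)≈-14.232654
n=4: y≈-14.232654, sp=-2, e=sp−y≈12.232654; I≈4.556336, D=e−e_prev≈22.397254; u=0·12.232654+5/4·4.556336+1·22.397254≈28.092674; next y=4/5·(-14.232654)+3/4·28.092674≈9.683382
n=5: y≈9.683382, sp=-2, e=sp−y≈-11.683382; I≈-7.127046, D=e−e_prev≈-23.916036; u=0·(-11.683382)+5/4·(-7.127046)+1·(-23.916036)≈-32.824844; next y=4/5·9.683382+3/4·(-32.824844)≈-16.871927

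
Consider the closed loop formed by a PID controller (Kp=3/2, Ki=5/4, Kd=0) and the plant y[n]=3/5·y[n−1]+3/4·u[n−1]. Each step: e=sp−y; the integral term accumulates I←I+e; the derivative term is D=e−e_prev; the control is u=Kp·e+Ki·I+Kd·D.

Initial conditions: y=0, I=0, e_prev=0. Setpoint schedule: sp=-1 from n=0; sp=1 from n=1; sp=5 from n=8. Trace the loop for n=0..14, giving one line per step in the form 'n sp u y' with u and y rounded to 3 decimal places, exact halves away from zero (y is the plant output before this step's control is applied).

(exact arithmetic carried between steps; '≈' marks a value shown rounded to 6 d.p. or computed from one; I and e_prev carry over from the previous line; the table rounds u and y to 3 d.p., halves away from zero)
n=0: y=0, sp=-1, e=sp−y=-1; I=-1, D=e−e_prev=-1; u=3/2·(-1)+5/4·(-1)+0·(-1)=-2.75; next y=3/5·0+3/4·(-2.75)=-2.0625
n=1: y=-2.0625, sp=1, e=sp−y=3.0625; I=2.0625, D=e−e_prev=4.0625; u=3/2·3.0625+5/4·2.0625+0·4.0625=7.171875; next y=3/5·(-2.0625)+3/4·7.171875≈4.141406
n=2: y≈4.141406, sp=1, e=sp−y≈-3.141406; I≈-1.078906, D=e−e_prev≈-6.203906; u=3/2·(-3.141406)+5/4·(-1.078906)+0·(-6.203906)≈-6.060742; next y=3/5·4.141406+3/4·(-6.060742)≈-2.060713
n=3: y≈-2.060713, sp=1, e=sp−y≈3.060713; I≈1.981807, D=e−e_prev≈6.202119; u=3/2·3.060713+5/4·1.981807+0·6.202119≈7.068328; next y=3/5·(-2.060713)+3/4·7.068328≈4.064818
n=4: y≈4.064818, sp=1, e=sp−y≈-3.064818; I≈-1.083011, D=e−e_prev≈-6.125531; u=3/2·(-3.064818)+5/4·(-1.083011)+0·(-6.125531)≈-5.950991; next y=3/5·4.064818+3/4·(-5.950991)≈-2.024353
n=5: y≈-2.024353, sp=1, e=sp−y≈3.024353; I≈1.941341, D=e−e_prev≈6.089171; u=3/2·3.024353+5/4·1.941341+0·6.089171≈6.963205; next y=3/5·(-2.024353)+3/4·6.963205≈4.007793
n=6: y≈4.007793, sp=1, e=sp−y≈-3.007793; I≈-1.066451, D=e−e_prev≈-6.032145; u=3/2·(-3.007793)+5/4·(-1.066451)+0·(-6.032145)≈-5.844753; next y=3/5·4.007793+3/4·(-5.844753)≈-1.978889
n=7: y≈-1.978889, sp=1, e=sp−y≈2.978889; I≈1.912438, D=e−e_prev≈5.986682; u=3/2·2.978889+5/4·1.912438+0·5.986682≈6.858881; next y=3/5·(-1.978889)+3/4·6.858881≈3.956827
n=8: y≈3.956827, sp=5, e=sp−y≈1.043173; I≈2.955611, D=e−e_prev≈-1.935716; u=3/2·1.043173+5/4·2.955611+0·(-1.935716)≈5.259272; next y=3/5·3.956827+3/4·5.259272≈6.318551
n=9: y≈6.318551, sp=5, e=sp−y≈-1.318551; I≈1.637060, D=e−e_prev≈-2.361723; u=3/2·(-1.318551)+5/4·1.637060+0·(-2.361723)≈0.068499; next y=3/5·6.318551+3/4·0.068499≈3.842505
n=10: y≈3.842505, sp=5, e=sp−y≈1.157495; I≈2.794555, D=e−e_prev≈2.476046; u=3/2·1.157495+5/4·2.794555+0·2.476046≈5.229437; next y=3/5·3.842505+3/4·5.229437≈6.227581
n=11: y≈6.227581, sp=5, e=sp−y≈-1.227581; I≈1.566975, D=e−e_prev≈-2.385076; u=3/2·(-1.227581)+5/4·1.566975+0·(-2.385076)≈0.117347; next y=3/5·6.227581+3/4·0.117347≈3.824559
n=12: y≈3.824559, sp=5, e=sp−y≈1.175441; I≈2.742416, D=e−e_prev≈2.403022; u=3/2·1.175441+5/4·2.742416+0·2.403022≈5.191181; next y=3/5·3.824559+3/4·5.191181≈6.188121
n=13: y≈6.188121, sp=5, e=sp−y≈-1.188121; I≈1.554294, D=e−e_prev≈-2.363562; u=3/2·(-1.188121)+5/4·1.554294+0·(-2.363562)≈0.160686; next y=3/5·6.188121+3/4·0.160686≈3.833387
n=14: y≈3.833387, sp=5, e=sp−y≈1.166613; I≈2.720907, D=e−e_prev≈2.354734; u=3/2·1.166613+5/4·2.720907+0·2.354734≈5.151053; next y=3/5·3.833387+3/4·5.151053≈6.163322

0 -1 -2.750 0.000
1 1 7.172 -2.063
2 1 -6.061 4.141
3 1 7.068 -2.061
4 1 -5.951 4.065
5 1 6.963 -2.024
6 1 -5.845 4.008
7 1 6.859 -1.979
8 5 5.259 3.957
9 5 0.068 6.319
10 5 5.229 3.843
11 5 0.117 6.228
12 5 5.191 3.825
13 5 0.161 6.188
14 5 5.151 3.833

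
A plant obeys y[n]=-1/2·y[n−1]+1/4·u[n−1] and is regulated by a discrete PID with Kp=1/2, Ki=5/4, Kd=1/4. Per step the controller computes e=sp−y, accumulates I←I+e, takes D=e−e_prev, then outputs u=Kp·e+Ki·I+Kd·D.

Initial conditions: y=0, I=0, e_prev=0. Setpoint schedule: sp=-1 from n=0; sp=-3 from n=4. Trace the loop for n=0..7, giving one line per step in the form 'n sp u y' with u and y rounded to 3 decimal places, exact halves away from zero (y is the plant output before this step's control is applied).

0 -1 -2.000 0.000
1 -1 -2.000 -0.500
2 -1 -3.250 -0.250
3 -1 -3.250 -0.688
4 -3 -8.188 -0.469
5 -3 -8.109 -1.813
6 -3 -11.313 -1.121
7 -3 -11.195 -2.268

(exact arithmetic carried between steps; '≈' marks a value shown rounded to 6 d.p. or computed from one; I and e_prev carry over from the previous line; the table rounds u and y to 3 d.p., halves away from zero)
n=0: y=0, sp=-1, e=sp−y=-1; I=-1, D=e−e_prev=-1; u=1/2·(-1)+5/4·(-1)+1/4·(-1)=-2; next y=-1/2·0+1/4·(-2)=-0.5
n=1: y=-0.5, sp=-1, e=sp−y=-0.5; I=-1.5, D=e−e_prev=0.5; u=1/2·(-0.5)+5/4·(-1.5)+1/4·0.5=-2; next y=-1/2·(-0.5)+1/4·(-2)=-0.25
n=2: y=-0.25, sp=-1, e=sp−y=-0.75; I=-2.25, D=e−e_prev=-0.25; u=1/2·(-0.75)+5/4·(-2.25)+1/4·(-0.25)=-3.25; next y=-1/2·(-0.25)+1/4·(-3.25)=-0.6875
n=3: y=-0.6875, sp=-1, e=sp−y=-0.3125; I=-2.5625, D=e−e_prev=0.4375; u=1/2·(-0.3125)+5/4·(-2.5625)+1/4·0.4375=-3.25; next y=-1/2·(-0.6875)+1/4·(-3.25)=-0.46875
n=4: y=-0.46875, sp=-3, e=sp−y=-2.53125; I=-5.09375, D=e−e_prev=-2.21875; u=1/2·(-2.53125)+5/4·(-5.09375)+1/4·(-2.21875)=-8.1875; next y=-1/2·(-0.46875)+1/4·(-8.1875)=-1.8125
n=5: y=-1.8125, sp=-3, e=sp−y=-1.1875; I=-6.28125, D=e−e_prev=1.34375; u=1/2·(-1.1875)+5/4·(-6.28125)+1/4·1.34375=-8.109375; next y=-1/2·(-1.8125)+1/4·(-8.109375)≈-1.121094
n=6: y≈-1.121094, sp=-3, e=sp−y≈-1.878906; I≈-8.160156, D=e−e_prev≈-0.691406; u=1/2·(-1.878906)+5/4·(-8.160156)+1/4·(-0.691406)≈-11.3125; next y=-1/2·(-1.121094)+1/4·(-11.3125)≈-2.267578
n=7: y≈-2.267578, sp=-3, e=sp−y≈-0.732422; I≈-8.892578, D=e−e_prev≈1.146484; u=1/2·(-0.732422)+5/4·(-8.892578)+1/4·1.146484≈-11.195313; next y=-1/2·(-2.267578)+1/4·(-11.195313)≈-1.665039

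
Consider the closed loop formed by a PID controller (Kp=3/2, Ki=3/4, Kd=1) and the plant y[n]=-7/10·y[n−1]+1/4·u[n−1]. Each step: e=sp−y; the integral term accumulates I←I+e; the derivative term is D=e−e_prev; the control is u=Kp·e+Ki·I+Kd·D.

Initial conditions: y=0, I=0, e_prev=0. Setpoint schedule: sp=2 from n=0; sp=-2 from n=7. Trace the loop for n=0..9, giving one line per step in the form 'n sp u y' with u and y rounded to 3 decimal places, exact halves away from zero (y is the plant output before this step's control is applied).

(exact arithmetic carried between steps; '≈' marks a value shown rounded to 6 d.p. or computed from one; I and e_prev carry over from the previous line; the table rounds u and y to 3 d.p., halves away from zero)
n=0: y=0, sp=2, e=sp−y=2; I=2, D=e−e_prev=2; u=3/2·2+3/4·2+1·2=6.5; next y=-7/10·0+1/4·6.5=1.625
n=1: y=1.625, sp=2, e=sp−y=0.375; I=2.375, D=e−e_prev=-1.625; u=3/2·0.375+3/4·2.375+1·(-1.625)=0.71875; next y=-7/10·1.625+1/4·0.71875≈-0.957813
n=2: y≈-0.957813, sp=2, e=sp−y≈2.957813; I≈5.332813, D=e−e_prev≈2.582813; u=3/2·2.957813+3/4·5.332813+1·2.582813≈11.019141; next y=-7/10·(-0.957813)+1/4·11.019141≈3.425254
n=3: y≈3.425254, sp=2, e=sp−y≈-1.425254; I≈3.907559, D=e−e_prev≈-4.383066; u=3/2·(-1.425254)+3/4·3.907559+1·(-4.383066)≈-3.590278; next y=-7/10·3.425254+1/4·(-3.590278)≈-3.295247
n=4: y≈-3.295247, sp=2, e=sp−y≈5.295247; I≈9.202806, D=e−e_prev≈6.720501; u=3/2·5.295247+3/4·9.202806+1·6.720501≈21.565477; next y=-7/10·(-3.295247)+1/4·21.565477≈7.698042
n=5: y≈7.698042, sp=2, e=sp−y≈-5.698042; I≈3.504764, D=e−e_prev≈-10.993290; u=3/2·(-5.698042)+3/4·3.504764+1·(-10.993290)≈-16.911780; next y=-7/10·7.698042+1/4·(-16.911780)≈-9.616575
n=6: y≈-9.616575, sp=2, e=sp−y≈11.616575; I≈15.121338, D=e−e_prev≈17.314617; u=3/2·11.616575+3/4·15.121338+1·17.314617≈46.080483; next y=-7/10·(-9.616575)+1/4·46.080483≈18.251723
n=7: y≈18.251723, sp=-2, e=sp−y≈-20.251723; I≈-5.130385, D=e−e_prev≈-31.868298; u=3/2·(-20.251723)+3/4·(-5.130385)+1·(-31.868298)≈-66.093670; next y=-7/10·18.251723+1/4·(-66.093670)≈-29.299624
n=8: y≈-29.299624, sp=-2, e=sp−y≈27.299624; I≈22.169239, D=e−e_prev≈47.551347; u=3/2·27.299624+3/4·22.169239+1·47.551347≈105.127711; next y=-7/10·(-29.299624)+1/4·105.127711≈46.791664
n=9: y≈46.791664, sp=-2, e=sp−y≈-48.791664; I≈-26.622425, D=e−e_prev≈-76.091288; u=3/2·(-48.791664)+3/4·(-26.622425)+1·(-76.091288)≈-169.245604; next y=-7/10·46.791664+1/4·(-169.245604)≈-75.065566

0 2 6.500 0.000
1 2 0.719 1.625
2 2 11.019 -0.958
3 2 -3.590 3.425
4 2 21.565 -3.295
5 2 -16.912 7.698
6 2 46.080 -9.617
7 -2 -66.094 18.252
8 -2 105.128 -29.300
9 -2 -169.246 46.792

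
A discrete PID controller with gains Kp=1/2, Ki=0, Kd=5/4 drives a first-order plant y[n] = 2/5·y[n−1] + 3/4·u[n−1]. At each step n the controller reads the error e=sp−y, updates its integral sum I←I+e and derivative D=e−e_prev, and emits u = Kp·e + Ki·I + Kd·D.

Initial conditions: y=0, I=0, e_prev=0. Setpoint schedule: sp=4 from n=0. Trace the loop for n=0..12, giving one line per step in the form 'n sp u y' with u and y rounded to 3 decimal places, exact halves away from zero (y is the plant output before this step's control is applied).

(exact arithmetic carried between steps; '≈' marks a value shown rounded to 6 d.p. or computed from one; I and e_prev carry over from the previous line; the table rounds u and y to 3 d.p., halves away from zero)
n=0: y=0, sp=4, e=sp−y=4; I=4, D=e−e_prev=4; u=1/2·4+0·4+5/4·4=7; next y=2/5·0+3/4·7=5.25
n=1: y=5.25, sp=4, e=sp−y=-1.25; I=2.75, D=e−e_prev=-5.25; u=1/2·(-1.25)+0·2.75+5/4·(-5.25)=-7.1875; next y=2/5·5.25+3/4·(-7.1875)=-3.290625
n=2: y=-3.290625, sp=4, e=sp−y=7.290625; I=10.040625, D=e−e_prev=8.540625; u=1/2·7.290625+0·10.040625+5/4·8.540625≈14.321094; next y=2/5·(-3.290625)+3/4·14.321094≈9.424570
n=3: y≈9.424570, sp=4, e=sp−y≈-5.424570; I≈4.616055, D=e−e_prev≈-12.715195; u=1/2·(-5.424570)+0·4.616055+5/4·(-12.715195)≈-18.606279; next y=2/5·9.424570+3/4·(-18.606279)≈-10.184881
n=4: y≈-10.184881, sp=4, e=sp−y≈14.184881; I≈18.800936, D=e−e_prev≈19.609452; u=1/2·14.184881+0·18.800936+5/4·19.609452≈31.604255; next y=2/5·(-10.184881)+3/4·31.604255≈19.629239
n=5: y≈19.629239, sp=4, e=sp−y≈-15.629239; I≈3.171697, D=e−e_prev≈-29.814120; u=1/2·(-15.629239)+0·3.171697+5/4·(-29.814120)≈-45.082270; next y=2/5·19.629239+3/4·(-45.082270)≈-25.960007
n=6: y≈-25.960007, sp=4, e=sp−y≈29.960007; I≈33.131704, D=e−e_prev≈45.589246; u=1/2·29.960007+0·33.131704+5/4·45.589246≈71.966560; next y=2/5·(-25.960007)+3/4·71.966560≈43.590918
n=7: y≈43.590918, sp=4, e=sp−y≈-39.590918; I≈-6.459214, D=e−e_prev≈-69.550924; u=1/2·(-39.590918)+0·(-6.459214)+5/4·(-69.550924)≈-106.734114; next y=2/5·43.590918+3/4·(-106.734114)≈-62.614219
n=8: y≈-62.614219, sp=4, e=sp−y≈66.614219; I≈60.155005, D=e−e_prev≈106.205136; u=1/2·66.614219+0·60.155005+5/4·106.205136≈166.063530; next y=2/5·(-62.614219)+3/4·166.063530≈99.501960
n=9: y≈99.501960, sp=4, e=sp−y≈-95.501960; I≈-35.346955, D=e−e_prev≈-162.116178; u=1/2·(-95.501960)+0·(-35.346955)+5/4·(-162.116178)≈-250.396203; next y=2/5·99.501960+3/4·(-250.396203)≈-147.996368
n=10: y≈-147.996368, sp=4, e=sp−y≈151.996368; I≈116.649413, D=e−e_prev≈247.498328; u=1/2·151.996368+0·116.649413+5/4·247.498328≈385.371094; next y=2/5·(-147.996368)+3/4·385.371094≈229.829773
n=11: y≈229.829773, sp=4, e=sp−y≈-225.829773; I≈-109.180360, D=e−e_prev≈-377.826142; u=1/2·(-225.829773)+0·(-109.180360)+5/4·(-377.826142)≈-585.197564; next y=2/5·229.829773+3/4·(-585.197564)≈-346.966264
n=12: y≈-346.966264, sp=4, e=sp−y≈350.966264; I≈241.785904, D=e−e_prev≈576.796037; u=1/2·350.966264+0·241.785904+5/4·576.796037≈896.478178; next y=2/5·(-346.966264)+3/4·896.478178≈533.572128

0 4 7.000 0.000
1 4 -7.188 5.250
2 4 14.321 -3.291
3 4 -18.606 9.425
4 4 31.604 -10.185
5 4 -45.082 19.629
6 4 71.967 -25.960
7 4 -106.734 43.591
8 4 166.064 -62.614
9 4 -250.396 99.502
10 4 385.371 -147.996
11 4 -585.198 229.830
12 4 896.478 -346.966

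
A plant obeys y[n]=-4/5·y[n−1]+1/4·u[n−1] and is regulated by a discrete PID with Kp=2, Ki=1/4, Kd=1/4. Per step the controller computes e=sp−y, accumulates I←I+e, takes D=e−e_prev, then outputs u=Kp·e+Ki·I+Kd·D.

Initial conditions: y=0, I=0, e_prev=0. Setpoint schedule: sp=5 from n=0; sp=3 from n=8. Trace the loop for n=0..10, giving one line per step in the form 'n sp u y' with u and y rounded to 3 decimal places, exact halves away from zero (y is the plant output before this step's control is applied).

0 5 12.500 0.000
1 5 4.688 3.125
2 5 17.070 -1.328
3 5 0.894 5.330
4 5 25.902 -4.041
5 5 -8.552 9.708
6 5 42.740 -9.905
7 5 -29.720 18.609
8 3 71.320 -22.317
9 3 -77.083 35.683
10 3 137.999 -47.818

(exact arithmetic carried between steps; '≈' marks a value shown rounded to 6 d.p. or computed from one; I and e_prev carry over from the previous line; the table rounds u and y to 3 d.p., halves away from zero)
n=0: y=0, sp=5, e=sp−y=5; I=5, D=e−e_prev=5; u=2·5+1/4·5+1/4·5=12.5; next y=-4/5·0+1/4·12.5=3.125
n=1: y=3.125, sp=5, e=sp−y=1.875; I=6.875, D=e−e_prev=-3.125; u=2·1.875+1/4·6.875+1/4·(-3.125)=4.6875; next y=-4/5·3.125+1/4·4.6875=-1.328125
n=2: y=-1.328125, sp=5, e=sp−y=6.328125; I=13.203125, D=e−e_prev=4.453125; u=2·6.328125+1/4·13.203125+1/4·4.453125≈17.070313; next y=-4/5·(-1.328125)+1/4·17.070313≈5.330078
n=3: y≈5.330078, sp=5, e=sp−y≈-0.330078; I≈12.873047, D=e−e_prev≈-6.658203; u=2·(-0.330078)+1/4·12.873047+1/4·(-6.658203)≈0.893555; next y=-4/5·5.330078+1/4·0.893555≈-4.040674
n=4: y≈-4.040674, sp=5, e=sp−y≈9.040674; I≈21.913721, D=e−e_prev≈9.370752; u=2·9.040674+1/4·21.913721+1/4·9.370752≈25.902466; next y=-4/5·(-4.040674)+1/4·25.902466≈9.708156
n=5: y≈9.708156, sp=5, e=sp−y≈-4.708156; I≈17.205565, D=e−e_prev≈-13.748829; u=2·(-4.708156)+1/4·17.205565+1/4·(-13.748829)≈-8.552127; next y=-4/5·9.708156+1/4·(-8.552127)≈-9.904556
n=6: y≈-9.904556, sp=5, e=sp−y≈14.904556; I≈32.110121, D=e−e_prev≈19.612712; u=2·14.904556+1/4·32.110121+1/4·19.612712≈42.739821; next y=-4/5·(-9.904556)+1/4·42.739821≈18.608600
n=7: y≈18.608600, sp=5, e=sp−y≈-13.608600; I≈18.501521, D=e−e_prev≈-28.513156; u=2·(-13.608600)+1/4·18.501521+1/4·(-28.513156)≈-29.720109; next y=-4/5·18.608600+1/4·(-29.720109)≈-22.316907
n=8: y≈-22.316907, sp=3, e=sp−y≈25.316907; I≈43.818429, D=e−e_prev≈38.925507; u=2·25.316907+1/4·43.818429+1/4·38.925507≈71.319799; next y=-4/5·(-22.316907)+1/4·71.319799≈35.683476
n=9: y≈35.683476, sp=3, e=sp−y≈-32.683476; I≈11.134953, D=e−e_prev≈-58.000383; u=2·(-32.683476)+1/4·11.134953+1/4·(-58.000383)≈-77.083308; next y=-4/5·35.683476+1/4·(-77.083308)≈-47.817608
n=10: y≈-47.817608, sp=3, e=sp−y≈50.817608; I≈61.952561, D=e−e_prev≈83.501083; u=2·50.817608+1/4·61.952561+1/4·83.501083≈137.998626; next y=-4/5·(-47.817608)+1/4·137.998626≈72.753743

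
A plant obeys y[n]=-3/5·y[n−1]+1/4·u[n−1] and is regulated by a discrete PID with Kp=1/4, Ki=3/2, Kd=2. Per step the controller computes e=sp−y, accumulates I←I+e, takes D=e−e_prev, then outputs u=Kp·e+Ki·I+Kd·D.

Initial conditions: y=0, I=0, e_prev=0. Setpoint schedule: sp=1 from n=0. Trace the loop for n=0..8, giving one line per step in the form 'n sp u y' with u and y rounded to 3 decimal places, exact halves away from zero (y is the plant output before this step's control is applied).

(exact arithmetic carried between steps; '≈' marks a value shown rounded to 6 d.p. or computed from one; I and e_prev carry over from the previous line; the table rounds u and y to 3 d.p., halves away from zero)
n=0: y=0, sp=1, e=sp−y=1; I=1, D=e−e_prev=1; u=1/4·1+3/2·1+2·1=3.75; next y=-3/5·0+1/4·3.75=0.9375
n=1: y=0.9375, sp=1, e=sp−y=0.0625; I=1.0625, D=e−e_prev=-0.9375; u=1/4·0.0625+3/2·1.0625+2·(-0.9375)=-0.265625; next y=-3/5·0.9375+1/4·(-0.265625)≈-0.628906
n=2: y≈-0.628906, sp=1, e=sp−y≈1.628906; I≈2.691406, D=e−e_prev≈1.566406; u=1/4·1.628906+3/2·2.691406+2·1.566406≈7.577148; next y=-3/5·(-0.628906)+1/4·7.577148≈2.271631
n=3: y≈2.271631, sp=1, e=sp−y≈-1.271631; I≈1.419775, D=e−e_prev≈-2.900537; u=1/4·(-1.271631)+3/2·1.419775+2·(-2.900537)≈-3.989319; next y=-3/5·2.271631+1/4·(-3.989319)≈-2.360308
n=4: y≈-2.360308, sp=1, e=sp−y≈3.360308; I≈4.780084, D=e−e_prev≈4.631939; u=1/4·3.360308+3/2·4.780084+2·4.631939≈17.274081; next y=-3/5·(-2.360308)+1/4·17.274081≈5.734705
n=5: y≈5.734705, sp=1, e=sp−y≈-4.734705; I≈0.045379, D=e−e_prev≈-8.095013; u=1/4·(-4.734705)+3/2·0.045379+2·(-8.095013)≈-17.305635; next y=-3/5·5.734705+1/4·(-17.305635)≈-7.767232
n=6: y≈-7.767232, sp=1, e=sp−y≈8.767232; I≈8.812610, D=e−e_prev≈13.501937; u=1/4·8.767232+3/2·8.812610+2·13.501937≈42.414597; next y=-3/5·(-7.767232)+1/4·42.414597≈15.263988
n=7: y≈15.263988, sp=1, e=sp−y≈-14.263988; I≈-5.451378, D=e−e_prev≈-23.031220; u=1/4·(-14.263988)+3/2·(-5.451378)+2·(-23.031220)≈-57.805505; next y=-3/5·15.263988+1/4·(-57.805505)≈-23.609769
n=8: y≈-23.609769, sp=1, e=sp−y≈24.609769; I≈19.158391, D=e−e_prev≈38.873758; u=1/4·24.609769+3/2·19.158391+2·38.873758≈112.637545; next y=-3/5·(-23.609769)+1/4·112.637545≈42.325248

0 1 3.750 0.000
1 1 -0.266 0.938
2 1 7.577 -0.629
3 1 -3.989 2.272
4 1 17.274 -2.360
5 1 -17.306 5.735
6 1 42.415 -7.767
7 1 -57.806 15.264
8 1 112.638 -23.610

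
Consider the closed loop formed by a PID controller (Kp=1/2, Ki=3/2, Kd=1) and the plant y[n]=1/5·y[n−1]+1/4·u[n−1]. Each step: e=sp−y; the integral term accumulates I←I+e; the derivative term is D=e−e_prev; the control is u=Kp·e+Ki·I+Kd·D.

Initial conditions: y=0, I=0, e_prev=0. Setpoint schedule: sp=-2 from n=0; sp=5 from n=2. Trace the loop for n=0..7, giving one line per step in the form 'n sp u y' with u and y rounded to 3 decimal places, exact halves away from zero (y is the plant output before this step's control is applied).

0 -2 -6.000 0.000
1 -2 -2.500 -1.500
2 5 14.525 -0.925
3 5 3.874 3.446
4 5 15.941 1.658
5 5 11.189 4.317
6 5 16.842 3.661
7 5 14.349 4.942

(exact arithmetic carried between steps; '≈' marks a value shown rounded to 6 d.p. or computed from one; I and e_prev carry over from the previous line; the table rounds u and y to 3 d.p., halves away from zero)
n=0: y=0, sp=-2, e=sp−y=-2; I=-2, D=e−e_prev=-2; u=1/2·(-2)+3/2·(-2)+1·(-2)=-6; next y=1/5·0+1/4·(-6)=-1.5
n=1: y=-1.5, sp=-2, e=sp−y=-0.5; I=-2.5, D=e−e_prev=1.5; u=1/2·(-0.5)+3/2·(-2.5)+1·1.5=-2.5; next y=1/5·(-1.5)+1/4·(-2.5)=-0.925
n=2: y=-0.925, sp=5, e=sp−y=5.925; I=3.425, D=e−e_prev=6.425; u=1/2·5.925+3/2·3.425+1·6.425=14.525; next y=1/5·(-0.925)+1/4·14.525=3.44625
n=3: y=3.44625, sp=5, e=sp−y=1.55375; I=4.97875, D=e−e_prev=-4.37125; u=1/2·1.55375+3/2·4.97875+1·(-4.37125)=3.87375; next y=1/5·3.44625+1/4·3.87375≈1.657688
n=4: y≈1.657688, sp=5, e=sp−y≈3.342313; I≈8.321063, D=e−e_prev≈1.788563; u=1/2·3.342313+3/2·8.321063+1·1.788563≈15.941313; next y=1/5·1.657688+1/4·15.941313≈4.316866
n=5: y≈4.316866, sp=5, e=sp−y≈0.683134; I≈9.004197, D=e−e_prev≈-2.659178; u=1/2·0.683134+3/2·9.004197+1·(-2.659178)≈11.188684; next y=1/5·4.316866+1/4·11.188684≈3.660544
n=6: y≈3.660544, sp=5, e=sp−y≈1.339456; I≈10.343653, D=e−e_prev≈0.656321; u=1/2·1.339456+3/2·10.343653+1·0.656321≈16.841528; next y=1/5·3.660544+1/4·16.841528≈4.942491
n=7: y≈4.942491, sp=5, e=sp−y≈0.057509; I≈10.401162, D=e−e_prev≈-1.281947; u=1/2·0.057509+3/2·10.401162+1·(-1.281947)≈14.348550; next y=1/5·4.942491+1/4·14.348550≈4.575636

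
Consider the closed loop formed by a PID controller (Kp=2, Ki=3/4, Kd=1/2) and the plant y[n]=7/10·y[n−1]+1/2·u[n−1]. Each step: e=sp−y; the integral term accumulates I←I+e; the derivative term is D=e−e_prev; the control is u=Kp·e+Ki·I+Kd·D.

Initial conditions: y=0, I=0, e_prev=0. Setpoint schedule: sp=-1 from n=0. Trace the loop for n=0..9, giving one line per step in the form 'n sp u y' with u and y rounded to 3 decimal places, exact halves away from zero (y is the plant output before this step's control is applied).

(exact arithmetic carried between steps; '≈' marks a value shown rounded to 6 d.p. or computed from one; I and e_prev carry over from the previous line; the table rounds u and y to 3 d.p., halves away from zero)
n=0: y=0, sp=-1, e=sp−y=-1; I=-1, D=e−e_prev=-1; u=2·(-1)+3/4·(-1)+1/2·(-1)=-3.25; next y=7/10·0+1/2·(-3.25)=-1.625
n=1: y=-1.625, sp=-1, e=sp−y=0.625; I=-0.375, D=e−e_prev=1.625; u=2·0.625+3/4·(-0.375)+1/2·1.625=1.78125; next y=7/10·(-1.625)+1/2·1.78125=-0.246875
n=2: y=-0.246875, sp=-1, e=sp−y=-0.753125; I=-1.128125, D=e−e_prev=-1.378125; u=2·(-0.753125)+3/4·(-1.128125)+1/2·(-1.378125)≈-3.041406; next y=7/10·(-0.246875)+1/2·(-3.041406)≈-1.693516
n=3: y≈-1.693516, sp=-1, e=sp−y≈0.693516; I≈-0.434609, D=e−e_prev≈1.446641; u=2·0.693516+3/4·(-0.434609)+1/2·1.446641≈1.784395; next y=7/10·(-1.693516)+1/2·1.784395≈-0.293264
n=4: y≈-0.293264, sp=-1, e=sp−y≈-0.706736; I≈-1.141346, D=e−e_prev≈-1.400252; u=2·(-0.706736)+3/4·(-1.141346)+1/2·(-1.400252)≈-2.969608; next y=7/10·(-0.293264)+1/2·(-2.969608)≈-1.690089
n=5: y≈-1.690089, sp=-1, e=sp−y≈0.690089; I≈-0.451257, D=e−e_prev≈1.396825; u=2·0.690089+3/4·(-0.451257)+1/2·1.396825≈1.740147; next y=7/10·(-1.690089)+1/2·1.740147≈-0.312989
n=6: y≈-0.312989, sp=-1, e=sp−y≈-0.687011; I≈-1.138269, D=e−e_prev≈-1.377100; u=2·(-0.687011)+3/4·(-1.138269)+1/2·(-1.377100)≈-2.916274; next y=7/10·(-0.312989)+1/2·(-2.916274)≈-1.677229
n=7: y≈-1.677229, sp=-1, e=sp−y≈0.677229; I≈-0.461039, D=e−e_prev≈1.364240; u=2·0.677229+3/4·(-0.461039)+1/2·1.364240≈1.690799; next y=7/10·(-1.677229)+1/2·1.690799≈-0.328661
n=8: y≈-0.328661, sp=-1, e=sp−y≈-0.671339; I≈-1.132378, D=e−e_prev≈-1.348568; u=2·(-0.671339)+3/4·(-1.132378)+1/2·(-1.348568)≈-2.866246; next y=7/10·(-0.328661)+1/2·(-2.866246)≈-1.663186
n=9: y≈-1.663186, sp=-1, e=sp−y≈0.663186; I≈-0.469193, D=e−e_prev≈1.334525; u=2·0.663186+3/4·(-0.469193)+1/2·1.334525≈1.641739; next y=7/10·(-1.663186)+1/2·1.641739≈-0.343360

0 -1 -3.250 0.000
1 -1 1.781 -1.625
2 -1 -3.041 -0.247
3 -1 1.784 -1.694
4 -1 -2.970 -0.293
5 -1 1.740 -1.690
6 -1 -2.916 -0.313
7 -1 1.691 -1.677
8 -1 -2.866 -0.329
9 -1 1.642 -1.663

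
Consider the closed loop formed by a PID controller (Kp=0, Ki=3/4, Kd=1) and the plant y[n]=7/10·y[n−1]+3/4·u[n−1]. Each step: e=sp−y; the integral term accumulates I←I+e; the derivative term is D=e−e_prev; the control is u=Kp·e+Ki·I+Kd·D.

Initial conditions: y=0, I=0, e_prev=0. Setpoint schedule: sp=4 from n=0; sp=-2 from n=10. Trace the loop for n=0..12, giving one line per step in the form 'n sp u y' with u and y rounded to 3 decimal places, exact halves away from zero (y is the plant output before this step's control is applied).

(exact arithmetic carried between steps; '≈' marks a value shown rounded to 6 d.p. or computed from one; I and e_prev carry over from the previous line; the table rounds u and y to 3 d.p., halves away from zero)
n=0: y=0, sp=4, e=sp−y=4; I=4, D=e−e_prev=4; u=0·4+3/4·4+1·4=7; next y=7/10·0+3/4·7=5.25
n=1: y=5.25, sp=4, e=sp−y=-1.25; I=2.75, D=e−e_prev=-5.25; u=0·(-1.25)+3/4·2.75+1·(-5.25)=-3.1875; next y=7/10·5.25+3/4·(-3.1875)=1.284375
n=2: y=1.284375, sp=4, e=sp−y=2.715625; I=5.465625, D=e−e_prev=3.965625; u=0·2.715625+3/4·5.465625+1·3.965625≈8.064844; next y=7/10·1.284375+3/4·8.064844≈6.947695
n=3: y≈6.947695, sp=4, e=sp−y≈-2.947695; I≈2.517930, D=e−e_prev≈-5.663320; u=0·(-2.947695)+3/4·2.517930+1·(-5.663320)≈-3.774873; next y=7/10·6.947695+3/4·(-3.774873)≈2.032232
n=4: y≈2.032232, sp=4, e=sp−y≈1.967768; I≈4.485698, D=e−e_prev≈4.915463; u=0·1.967768+3/4·4.485698+1·4.915463≈8.279737; next y=7/10·2.032232+3/4·8.279737≈7.632365
n=5: y≈7.632365, sp=4, e=sp−y≈-3.632365; I≈0.853333, D=e−e_prev≈-5.600133; u=0·(-3.632365)+3/4·0.853333+1·(-5.600133)≈-4.960133; next y=7/10·7.632365+3/4·(-4.960133)≈1.622555
n=6: y≈1.622555, sp=4, e=sp−y≈2.377445; I≈3.230777, D=e−e_prev≈6.009809; u=0·2.377445+3/4·3.230777+1·6.009809≈8.432892; next y=7/10·1.622555+3/4·8.432892≈7.460458
n=7: y≈7.460458, sp=4, e=sp−y≈-3.460458; I≈-0.229681, D=e−e_prev≈-5.837903; u=0·(-3.460458)+3/4·(-0.229681)+1·(-5.837903)≈-6.010163; next y=7/10·7.460458+3/4·(-6.010163)≈0.714698
n=8: y≈0.714698, sp=4, e=sp−y≈3.285302; I≈3.055621, D=e−e_prev≈6.745760; u=0·3.285302+3/4·3.055621+1·6.745760≈9.037476; next y=7/10·0.714698+3/4·9.037476≈7.278396
n=9: y≈7.278396, sp=4, e=sp−y≈-3.278396; I≈-0.222775, D=e−e_prev≈-6.563697; u=0·(-3.278396)+3/4·(-0.222775)+1·(-6.563697)≈-6.730778; next y=7/10·7.278396+3/4·(-6.730778)≈0.046793
n=10: y≈0.046793, sp=-2, e=sp−y≈-2.046793; I≈-2.269568, D=e−e_prev≈1.231602; u=0·(-2.046793)+3/4·(-2.269568)+1·1.231602≈-0.470574; next y=7/10·0.046793+3/4·(-0.470574)≈-0.320175
n=11: y≈-0.320175, sp=-2, e=sp−y≈-1.679825; I≈-3.949393, D=e−e_prev≈0.366968; u=0·(-1.679825)+3/4·(-3.949393)+1·0.366968≈-2.595077; next y=7/10·(-0.320175)+3/4·(-2.595077)≈-2.170430
n=12: y≈-2.170430, sp=-2, e=sp−y≈0.170430; I≈-3.778963, D=e−e_prev≈1.850255; u=0·0.170430+3/4·(-3.778963)+1·1.850255≈-0.983967; next y=7/10·(-2.170430)+3/4·(-0.983967)≈-2.257276

0 4 7.000 0.000
1 4 -3.188 5.250
2 4 8.065 1.284
3 4 -3.775 6.948
4 4 8.280 2.032
5 4 -4.960 7.632
6 4 8.433 1.623
7 4 -6.010 7.460
8 4 9.037 0.715
9 4 -6.731 7.278
10 -2 -0.471 0.047
11 -2 -2.595 -0.320
12 -2 -0.984 -2.170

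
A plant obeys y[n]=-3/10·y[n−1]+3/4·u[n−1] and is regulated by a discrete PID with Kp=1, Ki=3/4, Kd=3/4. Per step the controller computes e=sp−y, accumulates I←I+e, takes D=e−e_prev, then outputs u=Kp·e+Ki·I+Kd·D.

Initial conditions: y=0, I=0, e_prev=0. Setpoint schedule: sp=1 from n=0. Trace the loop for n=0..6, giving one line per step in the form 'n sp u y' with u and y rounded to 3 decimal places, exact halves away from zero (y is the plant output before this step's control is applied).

0 1 2.500 0.000
1 1 -2.188 1.875
2 1 8.758 -2.203
3 1 -15.479 7.229
4 1 39.442 -13.778
5 1 -83.964 33.715
6 1 194.126 -73.087

(exact arithmetic carried between steps; '≈' marks a value shown rounded to 6 d.p. or computed from one; I and e_prev carry over from the previous line; the table rounds u and y to 3 d.p., halves away from zero)
n=0: y=0, sp=1, e=sp−y=1; I=1, D=e−e_prev=1; u=1·1+3/4·1+3/4·1=2.5; next y=-3/10·0+3/4·2.5=1.875
n=1: y=1.875, sp=1, e=sp−y=-0.875; I=0.125, D=e−e_prev=-1.875; u=1·(-0.875)+3/4·0.125+3/4·(-1.875)=-2.1875; next y=-3/10·1.875+3/4·(-2.1875)=-2.203125
n=2: y=-2.203125, sp=1, e=sp−y=3.203125; I=3.328125, D=e−e_prev=4.078125; u=1·3.203125+3/4·3.328125+3/4·4.078125≈8.757813; next y=-3/10·(-2.203125)+3/4·8.757813≈7.229297
n=3: y≈7.229297, sp=1, e=sp−y≈-6.229297; I≈-2.901172, D=e−e_prev≈-9.432422; u=1·(-6.229297)+3/4·(-2.901172)+3/4·(-9.432422)≈-15.479492; next y=-3/10·7.229297+3/4·(-15.479492)≈-13.778408
n=4: y≈-13.778408, sp=1, e=sp−y≈14.778408; I≈11.877236, D=e−e_prev≈21.007705; u=1·14.778408+3/4·11.877236+3/4·21.007705≈39.442114; next y=-3/10·(-13.778408)+3/4·39.442114≈33.715108
n=5: y≈33.715108, sp=1, e=sp−y≈-32.715108; I≈-20.837872, D=e−e_prev≈-47.493516; u=1·(-32.715108)+3/4·(-20.837872)+3/4·(-47.493516)≈-83.963649; next y=-3/10·33.715108+3/4·(-83.963649)≈-73.087269
n=6: y≈-73.087269, sp=1, e=sp−y≈74.087269; I≈53.249398, D=e−e_prev≈106.802378; u=1·74.087269+3/4·53.249398+3/4·106.802378≈194.126101; next y=-3/10·(-73.087269)+3/4·194.126101≈167.520756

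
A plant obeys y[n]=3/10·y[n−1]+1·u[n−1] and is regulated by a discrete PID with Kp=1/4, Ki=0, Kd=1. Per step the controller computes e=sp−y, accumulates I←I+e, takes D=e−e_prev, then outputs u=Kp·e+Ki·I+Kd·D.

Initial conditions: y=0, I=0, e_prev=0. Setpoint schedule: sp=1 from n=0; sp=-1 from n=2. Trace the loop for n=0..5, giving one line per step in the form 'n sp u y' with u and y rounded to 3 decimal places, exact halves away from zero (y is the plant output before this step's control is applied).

(exact arithmetic carried between steps; '≈' marks a value shown rounded to 6 d.p. or computed from one; I and e_prev carry over from the previous line; the table rounds u and y to 3 d.p., halves away from zero)
n=0: y=0, sp=1, e=sp−y=1; I=1, D=e−e_prev=1; u=1/4·1+0·1+1·1=1.25; next y=3/10·0+1·1.25=1.25
n=1: y=1.25, sp=1, e=sp−y=-0.25; I=0.75, D=e−e_prev=-1.25; u=1/4·(-0.25)+0·0.75+1·(-1.25)=-1.3125; next y=3/10·1.25+1·(-1.3125)=-0.9375
n=2: y=-0.9375, sp=-1, e=sp−y=-0.0625; I=0.6875, D=e−e_prev=0.1875; u=1/4·(-0.0625)+0·0.6875+1·0.1875=0.171875; next y=3/10·(-0.9375)+1·0.171875=-0.109375
n=3: y=-0.109375, sp=-1, e=sp−y=-0.890625; I=-0.203125, D=e−e_prev=-0.828125; u=1/4·(-0.890625)+0·(-0.203125)+1·(-0.828125)≈-1.050781; next y=3/10·(-0.109375)+1·(-1.050781)≈-1.083594
n=4: y≈-1.083594, sp=-1, e=sp−y≈0.083594; I≈-0.119531, D=e−e_prev≈0.974219; u=1/4·0.083594+0·(-0.119531)+1·0.974219≈0.995117; next y=3/10·(-1.083594)+1·0.995117≈0.670039
n=5: y≈0.670039, sp=-1, e=sp−y≈-1.670039; I≈-1.789570, D=e−e_prev≈-1.753633; u=1/4·(-1.670039)+0·(-1.789570)+1·(-1.753633)≈-2.171143; next y=3/10·0.670039+1·(-2.171143)≈-1.970131

0 1 1.250 0.000
1 1 -1.313 1.250
2 -1 0.172 -0.938
3 -1 -1.051 -0.109
4 -1 0.995 -1.084
5 -1 -2.171 0.670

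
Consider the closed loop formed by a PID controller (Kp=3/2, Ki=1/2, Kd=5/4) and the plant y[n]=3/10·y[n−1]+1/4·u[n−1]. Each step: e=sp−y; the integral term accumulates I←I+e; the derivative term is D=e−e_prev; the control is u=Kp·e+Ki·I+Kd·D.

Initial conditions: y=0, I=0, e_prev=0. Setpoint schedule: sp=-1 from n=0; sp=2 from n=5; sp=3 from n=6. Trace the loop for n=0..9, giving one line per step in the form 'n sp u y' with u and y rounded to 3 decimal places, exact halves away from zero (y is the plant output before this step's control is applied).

(exact arithmetic carried between steps; '≈' marks a value shown rounded to 6 d.p. or computed from one; I and e_prev carry over from the previous line; the table rounds u and y to 3 d.p., halves away from zero)
n=0: y=0, sp=-1, e=sp−y=-1; I=-1, D=e−e_prev=-1; u=3/2·(-1)+1/2·(-1)+5/4·(-1)=-3.25; next y=3/10·0+1/4·(-3.25)=-0.8125
n=1: y=-0.8125, sp=-1, e=sp−y=-0.1875; I=-1.1875, D=e−e_prev=0.8125; u=3/2·(-0.1875)+1/2·(-1.1875)+5/4·0.8125=0.140625; next y=3/10·(-0.8125)+1/4·0.140625≈-0.208594
n=2: y≈-0.208594, sp=-1, e=sp−y≈-0.791406; I≈-1.978906, D=e−e_prev≈-0.603906; u=3/2·(-0.791406)+1/2·(-1.978906)+5/4·(-0.603906)≈-2.931445; next y=3/10·(-0.208594)+1/4·(-2.931445)≈-0.795439
n=3: y≈-0.795439, sp=-1, e=sp−y≈-0.204561; I≈-2.183467, D=e−e_prev≈0.586846; u=3/2·(-0.204561)+1/2·(-2.183467)+5/4·0.586846≈-0.665017; next y=3/10·(-0.795439)+1/4·(-0.665017)≈-0.404886
n=4: y≈-0.404886, sp=-1, e=sp−y≈-0.595114; I≈-2.778581, D=e−e_prev≈-0.390553; u=3/2·(-0.595114)+1/2·(-2.778581)+5/4·(-0.390553)≈-2.770153; next y=3/10·(-0.404886)+1/4·(-2.770153)≈-0.814004
n=5: y≈-0.814004, sp=2, e=sp−y≈2.814004; I≈0.035423, D=e−e_prev≈3.409118; u=3/2·2.814004+1/2·0.035423+5/4·3.409118≈8.500115; next y=3/10·(-0.814004)+1/4·8.500115≈1.880828
n=6: y≈1.880828, sp=3, e=sp−y≈1.119172; I≈1.154596, D=e−e_prev≈-1.694832; u=3/2·1.119172+1/2·1.154596+5/4·(-1.694832)≈0.137517; next y=3/10·1.880828+1/4·0.137517≈0.598628
n=7: y≈0.598628, sp=3, e=sp−y≈2.401372; I≈3.555968, D=e−e_prev≈1.282200; u=3/2·2.401372+1/2·3.555968+5/4·1.282200≈6.982793; next y=3/10·0.598628+1/4·6.982793≈1.925286
n=8: y≈1.925286, sp=3, e=sp−y≈1.074714; I≈4.630682, D=e−e_prev≈-1.326659; u=3/2·1.074714+1/2·4.630682+5/4·(-1.326659)≈2.269087; next y=3/10·1.925286+1/4·2.269087≈1.144858
n=9: y≈1.144858, sp=3, e=sp−y≈1.855142; I≈6.485824, D=e−e_prev≈0.780429; u=3/2·1.855142+1/2·6.485824+5/4·0.780429≈7.001161; next y=3/10·1.144858+1/4·7.001161≈2.093748

0 -1 -3.250 0.000
1 -1 0.141 -0.813
2 -1 -2.931 -0.209
3 -1 -0.665 -0.795
4 -1 -2.770 -0.405
5 2 8.500 -0.814
6 3 0.138 1.881
7 3 6.983 0.599
8 3 2.269 1.925
9 3 7.001 1.145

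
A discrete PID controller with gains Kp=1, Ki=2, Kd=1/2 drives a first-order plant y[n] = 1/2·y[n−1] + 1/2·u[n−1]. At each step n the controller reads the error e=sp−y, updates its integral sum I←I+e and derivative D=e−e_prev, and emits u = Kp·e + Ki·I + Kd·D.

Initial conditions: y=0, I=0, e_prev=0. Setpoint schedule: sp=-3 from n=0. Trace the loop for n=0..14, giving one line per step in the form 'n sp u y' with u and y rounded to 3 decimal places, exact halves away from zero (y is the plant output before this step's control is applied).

0 -3 -10.500 0.000
1 -3 3.375 -5.250
2 -3 -9.844 -0.938
3 -3 3.773 -5.391
4 -3 -9.709 -0.809
5 -3 3.775 -5.259
6 -3 -9.742 -0.742
7 -3 3.750 -5.242
8 -3 -9.752 -0.746
9 -3 3.748 -5.249
10 -3 -9.751 -0.750
11 -3 3.750 -5.250
12 -3 -9.750 -0.750
13 -3 3.750 -5.250
14 -3 -9.750 -0.750

(exact arithmetic carried between steps; '≈' marks a value shown rounded to 6 d.p. or computed from one; I and e_prev carry over from the previous line; the table rounds u and y to 3 d.p., halves away from zero)
n=0: y=0, sp=-3, e=sp−y=-3; I=-3, D=e−e_prev=-3; u=1·(-3)+2·(-3)+1/2·(-3)=-10.5; next y=1/2·0+1/2·(-10.5)=-5.25
n=1: y=-5.25, sp=-3, e=sp−y=2.25; I=-0.75, D=e−e_prev=5.25; u=1·2.25+2·(-0.75)+1/2·5.25=3.375; next y=1/2·(-5.25)+1/2·3.375=-0.9375
n=2: y=-0.9375, sp=-3, e=sp−y=-2.0625; I=-2.8125, D=e−e_prev=-4.3125; u=1·(-2.0625)+2·(-2.8125)+1/2·(-4.3125)=-9.84375; next y=1/2·(-0.9375)+1/2·(-9.84375)=-5.390625
n=3: y=-5.390625, sp=-3, e=sp−y=2.390625; I=-0.421875, D=e−e_prev=4.453125; u=1·2.390625+2·(-0.421875)+1/2·4.453125≈3.773438; next y=1/2·(-5.390625)+1/2·3.773438≈-0.808594
n=4: y≈-0.808594, sp=-3, e=sp−y≈-2.191406; I≈-2.613281, D=e−e_prev≈-4.582031; u=1·(-2.191406)+2·(-2.613281)+1/2·(-4.582031)≈-9.708984; next y=1/2·(-0.808594)+1/2·(-9.708984)≈-5.258789
n=5: y≈-5.258789, sp=-3, e=sp−y≈2.258789; I≈-0.354492, D=e−e_prev≈4.450195; u=1·2.258789+2·(-0.354492)+1/2·4.450195≈3.774902; next y=1/2·(-5.258789)+1/2·3.774902≈-0.741943
n=6: y≈-0.741943, sp=-3, e=sp−y≈-2.258057; I≈-2.612549, D=e−e_prev≈-4.516846; u=1·(-2.258057)+2·(-2.612549)+1/2·(-4.516846)≈-9.741577; next y=1/2·(-0.741943)+1/2·(-9.741577)≈-5.241760
n=7: y≈-5.241760, sp=-3, e=sp−y≈2.241760; I≈-0.370789, D=e−e_prev≈4.499817; u=1·2.241760+2·(-0.370789)+1/2·4.499817≈3.750092; next y=1/2·(-5.241760)+1/2·3.750092≈-0.745834
n=8: y≈-0.745834, sp=-3, e=sp−y≈-2.254166; I≈-2.624954, D=e−e_prev≈-4.495926; u=1·(-2.254166)+2·(-2.624954)+1/2·(-4.495926)≈-9.752037; next y=1/2·(-0.745834)+1/2·(-9.752037)≈-5.248936
n=9: y≈-5.248936, sp=-3, e=sp−y≈2.248936; I≈-0.376019, D=e−e_prev≈4.503101; u=1·2.248936+2·(-0.376019)+1/2·4.503101≈3.748449; next y=1/2·(-5.248936)+1/2·3.748449≈-0.750243
n=10: y≈-0.750243, sp=-3, e=sp−y≈-2.249757; I≈-2.625775, D=e−e_prev≈-4.498693; u=1·(-2.249757)+2·(-2.625775)+1/2·(-4.498693)≈-9.750654; next y=1/2·(-0.750243)+1/2·(-9.750654)≈-5.250448
n=11: y≈-5.250448, sp=-3, e=sp−y≈2.250448; I≈-0.375327, D=e−e_prev≈4.500205; u=1·2.250448+2·(-0.375327)+1/2·4.500205≈3.749897; next y=1/2·(-5.250448)+1/2·3.749897≈-0.750276
n=12: y≈-0.750276, sp=-3, e=sp−y≈-2.249724; I≈-2.625051, D=e−e_prev≈-4.500173; u=1·(-2.249724)+2·(-2.625051)+1/2·(-4.500173)≈-9.749914; next y=1/2·(-0.750276)+1/2·(-9.749914)≈-5.250095
n=13: y≈-5.250095, sp=-3, e=sp−y≈2.250095; I≈-0.374957, D=e−e_prev≈4.499819; u=1·2.250095+2·(-0.374957)+1/2·4.499819≈3.750091; next y=1/2·(-5.250095)+1/2·3.750091≈-0.750002
n=14: y≈-0.750002, sp=-3, e=sp−y≈-2.249998; I≈-2.624955, D=e−e_prev≈-4.500093; u=1·(-2.249998)+2·(-2.624955)+1/2·(-4.500093)≈-9.749954; next y=1/2·(-0.750002)+1/2·(-9.749954)≈-5.249978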